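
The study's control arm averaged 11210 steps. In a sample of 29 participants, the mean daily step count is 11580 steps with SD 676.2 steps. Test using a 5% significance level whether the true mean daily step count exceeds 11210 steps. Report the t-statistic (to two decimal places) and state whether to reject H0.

H0: μ = 11210; H1: μ > 11210 (one-sample t-test, right-tailed).
t = (x̄ − μ₀)/(s/√n) = (11580 − 11210)/(676.2/√29) = 2.95
df = n − 1 = 28
p-value = P(T ≥ 2.95) ≈ 0.0032
Since p ≈ 0.0032 < α = 0.05, reject H0; the data support H1.

t = 2.95; reject H0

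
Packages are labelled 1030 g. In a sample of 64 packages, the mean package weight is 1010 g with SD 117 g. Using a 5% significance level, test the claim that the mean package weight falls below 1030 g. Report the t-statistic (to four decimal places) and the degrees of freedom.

t = -1.3675, df = 63

H0: μ = 1030; H1: μ < 1030 (one-sample t-test, left-tailed).
t = (x̄ − μ₀)/(s/√n) = (1010 − 1030)/(117/√64) = -1.3675
df = n − 1 = 63
p-value = P(T ≤ -1.3675) ≈ 0.088
Since p ≈ 0.088 > α = 0.05, fail to reject H0; the data do not provide sufficient evidence against H0.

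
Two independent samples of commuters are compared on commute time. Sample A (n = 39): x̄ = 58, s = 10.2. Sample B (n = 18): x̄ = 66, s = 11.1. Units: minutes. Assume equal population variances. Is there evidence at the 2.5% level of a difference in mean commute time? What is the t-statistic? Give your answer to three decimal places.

-2.677

Let group 1 = sample A, group 2 = sample B. H0: μ_1 = μ_2; H1: μ_1 ≠ μ_2 (two-sample pooled-variance t-test, two-sided).
s_p² = [(39−1)·10.2² + (18−1)·11.1²]/(39+18−2) = 109.965
t = (58 − 66)/√[109.965·(1/39 + 1/18)] = -2.677
df = n₁ + n₂ − 2 = 55
Two-sided p-value ≈ 0.0098
Since p ≈ 0.0098 < α = 0.025, reject H0; the data support H1.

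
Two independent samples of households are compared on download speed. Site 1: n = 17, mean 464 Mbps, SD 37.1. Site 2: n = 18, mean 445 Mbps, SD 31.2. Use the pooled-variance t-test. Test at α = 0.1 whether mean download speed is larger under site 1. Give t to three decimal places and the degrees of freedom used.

Let group 1 = site 1, group 2 = site 2. H0: μ_1 = μ_2; H1: μ_1 > μ_2 (two-sample pooled-variance t-test, right-tailed).
s_p² = [(17−1)·37.1² + (18−1)·31.2²]/(17+18−2) = 1168.82
t = (464 − 445)/√[1168.82·(1/17 + 1/18)] = 1.643
df = n₁ + n₂ − 2 = 33
p-value = P(T ≥ 1.643) ≈ 0.055
Since p ≈ 0.055 < α = 0.1, reject H0; the evidence is statistically significant.

t = 1.643, df = 33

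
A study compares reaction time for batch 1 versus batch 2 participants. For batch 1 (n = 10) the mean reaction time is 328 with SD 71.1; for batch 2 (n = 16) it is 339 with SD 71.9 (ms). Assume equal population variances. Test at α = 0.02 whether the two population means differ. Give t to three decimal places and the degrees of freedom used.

t = -0.381, df = 24

Let group 1 = batch 1, group 2 = batch 2. H0: μ_1 = μ_2; H1: μ_1 ≠ μ_2 (two-sample pooled-variance t-test, two-sided).
s_p² = [(10−1)·71.1² + (16−1)·71.9²]/(10+16−2) = 5126.71
t = (328 − 339)/√[5126.71·(1/10 + 1/16)] = -0.381
df = n₁ + n₂ − 2 = 24
Two-sided p-value ≈ 0.706
Since p ≈ 0.706 > α = 0.02, fail to reject H0; the evidence is not statistically significant.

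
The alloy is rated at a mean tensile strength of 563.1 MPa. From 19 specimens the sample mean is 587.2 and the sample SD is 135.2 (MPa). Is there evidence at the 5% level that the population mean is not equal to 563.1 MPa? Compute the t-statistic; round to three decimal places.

0.777

H0: μ = 563.1; H1: μ ≠ 563.1 (one-sample t-test, two-sided).
t = (x̄ − μ₀)/(s/√n) = (587.2 − 563.1)/(135.2/√19) = 0.777
df = n − 1 = 18
Two-sided p-value ≈ 0.447
Since p ≈ 0.447 > α = 0.05, fail to reject H0; the data do not provide sufficient evidence against H0.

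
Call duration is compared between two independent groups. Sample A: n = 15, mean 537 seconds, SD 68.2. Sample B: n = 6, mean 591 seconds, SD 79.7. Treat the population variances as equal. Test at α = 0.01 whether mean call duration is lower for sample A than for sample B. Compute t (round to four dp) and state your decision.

t = -1.5656; fail to reject H0

Let group 1 = sample A, group 2 = sample B. H0: μ_1 = μ_2; H1: μ_1 < μ_2 (two-sample pooled-variance t-test, left-tailed).
s_p² = [(15−1)·68.2² + (6−1)·79.7²]/(15+6−2) = 5098.83
t = (537 − 591)/√[5098.83·(1/15 + 1/6)] = -1.5656
df = n₁ + n₂ − 2 = 19
p-value = P(T ≤ -1.5656) ≈ 0.067
Since p ≈ 0.067 > α = 0.01, fail to reject H0; the data do not provide sufficient evidence against H0.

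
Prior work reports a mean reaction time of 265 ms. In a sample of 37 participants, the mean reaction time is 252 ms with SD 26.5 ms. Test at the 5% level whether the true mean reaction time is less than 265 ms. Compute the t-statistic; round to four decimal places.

H0: μ = 265; H1: μ < 265 (one-sample t-test, left-tailed).
t = (x̄ − μ₀)/(s/√n) = (252 − 265)/(26.5/√37) = -2.9840
df = n − 1 = 36
p-value = P(T ≤ -2.9840) ≈ 0.0025
Since p ≈ 0.0025 < α = 0.05, reject H0; the evidence is statistically significant.

-2.9840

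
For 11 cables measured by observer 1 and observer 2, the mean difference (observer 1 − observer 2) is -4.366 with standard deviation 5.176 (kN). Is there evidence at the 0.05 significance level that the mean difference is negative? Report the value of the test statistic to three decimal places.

-2.798

H0: μ_d = 0; H1: μ_d < 0 (paired t-test on the differences, left-tailed).
t = d̄/(s_d/√n) = -4.366/(5.176/√11) = -2.798
df = n − 1 = 10
p-value = P(T ≤ -2.798) ≈ 0.009
Since p ≈ 0.009 < α = 0.05, reject H0; the data support H1.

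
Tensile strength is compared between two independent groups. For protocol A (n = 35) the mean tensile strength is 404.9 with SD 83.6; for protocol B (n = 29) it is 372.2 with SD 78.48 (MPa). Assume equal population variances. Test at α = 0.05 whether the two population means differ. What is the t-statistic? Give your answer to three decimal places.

1.601

Let group 1 = protocol A, group 2 = protocol B. H0: μ_1 = μ_2; H1: μ_1 ≠ μ_2 (two-sample pooled-variance t-test, two-sided).
s_p² = [(35−1)·83.6² + (29−1)·78.48²]/(35+29−2) = 6614.19
t = (404.9 − 372.2)/√[6614.19·(1/35 + 1/29)] = 1.601
df = n₁ + n₂ − 2 = 62
Two-sided p-value ≈ 0.114
Since p ≈ 0.114 > α = 0.05, fail to reject H0; the data do not provide sufficient evidence against H0.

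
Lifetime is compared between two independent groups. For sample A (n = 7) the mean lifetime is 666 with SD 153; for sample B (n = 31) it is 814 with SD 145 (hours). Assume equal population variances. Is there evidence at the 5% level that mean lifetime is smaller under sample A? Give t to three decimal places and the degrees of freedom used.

Let group 1 = sample A, group 2 = sample B. H0: μ_1 = μ_2; H1: μ_1 < μ_2 (two-sample pooled-variance t-test, left-tailed).
s_p² = [(7−1)·153² + (31−1)·145²]/(7+31−2) = 21422.3
t = (666 − 814)/√[21422.3·(1/7 + 1/31)] = -2.416
df = n₁ + n₂ − 2 = 36
p-value = P(T ≤ -2.416) ≈ 0.010
Since p ≈ 0.010 < α = 0.05, reject H0; the data support H1.

t = -2.416, df = 36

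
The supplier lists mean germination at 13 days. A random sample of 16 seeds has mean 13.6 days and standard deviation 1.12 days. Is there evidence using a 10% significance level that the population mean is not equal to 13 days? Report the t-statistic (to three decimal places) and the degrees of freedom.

t = 2.143, df = 15

H0: μ = 13; H1: μ ≠ 13 (one-sample t-test, two-sided).
t = (x̄ − μ₀)/(s/√n) = (13.6 − 13)/(1.12/√16) = 2.143
df = n − 1 = 15
Two-sided p-value ≈ 0.0489
Since p ≈ 0.0489 < α = 0.1, reject H0; the evidence is statistically significant.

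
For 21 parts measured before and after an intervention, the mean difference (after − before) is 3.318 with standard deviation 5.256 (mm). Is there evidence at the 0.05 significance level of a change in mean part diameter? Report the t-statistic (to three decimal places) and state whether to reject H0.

H0: μ_d = 0; H1: μ_d ≠ 0 (paired t-test on the differences, two-sided).
t = d̄/(s_d/√n) = 3.318/(5.256/√21) = 2.893
df = n − 1 = 20
Two-sided p-value ≈ 0.0090
Since p ≈ 0.0090 < α = 0.05, reject H0; the evidence is statistically significant.

t = 2.893; reject H0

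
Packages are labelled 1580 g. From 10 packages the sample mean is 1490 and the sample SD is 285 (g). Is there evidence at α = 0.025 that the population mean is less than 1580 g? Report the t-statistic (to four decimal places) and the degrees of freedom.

t = -0.9986, df = 9

H0: μ = 1580; H1: μ < 1580 (one-sample t-test, left-tailed).
t = (x̄ − μ₀)/(s/√n) = (1490 − 1580)/(285/√10) = -0.9986
df = n − 1 = 9
p-value = P(T ≤ -0.9986) ≈ 0.172
Since p ≈ 0.172 > α = 0.025, fail to reject H0; the evidence is not statistically significant.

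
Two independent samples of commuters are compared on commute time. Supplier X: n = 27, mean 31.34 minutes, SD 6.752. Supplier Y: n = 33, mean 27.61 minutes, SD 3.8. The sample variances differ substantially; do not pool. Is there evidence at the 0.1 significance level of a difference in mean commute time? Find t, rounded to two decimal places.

Let group 1 = supplier X, group 2 = supplier Y. H0: μ_1 = μ_2; H1: μ_1 ≠ μ_2 (Welch's two-sample t-test, two-sided).
t = (x̄_1 − x̄_2)/√(s_1²/n_1 + s_2²/n_2) = (31.34 − 27.61)/√(6.752²/27 + 3.8²/33) = 2.56
Welch–Satterthwaite df ≈ 39.09
Two-sided p-value ≈ 0.015
Since p ≈ 0.015 < α = 0.1, reject H0; the evidence is statistically significant.

2.56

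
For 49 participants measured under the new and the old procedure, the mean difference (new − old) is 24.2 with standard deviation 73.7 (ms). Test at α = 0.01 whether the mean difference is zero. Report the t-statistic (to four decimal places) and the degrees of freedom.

H0: μ_d = 0; H1: μ_d ≠ 0 (paired t-test on the differences, two-sided).
t = d̄/(s_d/√n) = 24.2/(73.7/√49) = 2.2985
df = n − 1 = 48
Two-sided p-value ≈ 0.0259
Since p ≈ 0.0259 > α = 0.01, fail to reject H0; the data do not provide sufficient evidence against H0.

t = 2.2985, df = 48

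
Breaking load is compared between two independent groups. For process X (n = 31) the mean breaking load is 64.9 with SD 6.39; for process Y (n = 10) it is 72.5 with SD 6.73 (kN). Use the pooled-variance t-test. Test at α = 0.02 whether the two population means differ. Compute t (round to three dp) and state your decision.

Let group 1 = process X, group 2 = process Y. H0: μ_1 = μ_2; H1: μ_1 ≠ μ_2 (two-sample pooled-variance t-test, two-sided).
s_p² = [(31−1)·6.39² + (10−1)·6.73²]/(31+10−2) = 41.8615
t = (64.9 − 72.5)/√[41.8615·(1/31 + 1/10)] = -3.230
df = n₁ + n₂ − 2 = 39
Two-sided p-value ≈ 0.003
Since p ≈ 0.003 < α = 0.02, reject H0; the evidence is statistically significant.

t = -3.230; reject H0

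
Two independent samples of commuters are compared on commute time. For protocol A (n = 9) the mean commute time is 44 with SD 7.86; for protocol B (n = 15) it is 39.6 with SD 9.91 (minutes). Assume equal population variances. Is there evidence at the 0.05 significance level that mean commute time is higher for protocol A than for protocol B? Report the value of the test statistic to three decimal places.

Let group 1 = protocol A, group 2 = protocol B. H0: μ_1 = μ_2; H1: μ_1 > μ_2 (two-sample pooled-variance t-test, right-tailed).
s_p² = [(9−1)·7.86² + (15−1)·9.91²]/(9+15−2) = 84.9614
t = (44 − 39.6)/√[84.9614·(1/9 + 1/15)] = 1.132
df = n₁ + n₂ − 2 = 22
p-value = P(T ≥ 1.132) ≈ 0.1349
Since p ≈ 0.1349 > α = 0.05, fail to reject H0; the evidence is not statistically significant.

1.132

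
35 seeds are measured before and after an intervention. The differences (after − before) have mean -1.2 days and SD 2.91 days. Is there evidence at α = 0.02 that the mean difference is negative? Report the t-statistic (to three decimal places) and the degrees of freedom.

H0: μ_d = 0; H1: μ_d < 0 (paired t-test on the differences, left-tailed).
t = d̄/(s_d/√n) = -1.2/(2.91/√35) = -2.440
df = n − 1 = 34
p-value = P(T ≤ -2.440) ≈ 0.010
Since p ≈ 0.010 < α = 0.02, reject H0; the evidence is statistically significant.

t = -2.440, df = 34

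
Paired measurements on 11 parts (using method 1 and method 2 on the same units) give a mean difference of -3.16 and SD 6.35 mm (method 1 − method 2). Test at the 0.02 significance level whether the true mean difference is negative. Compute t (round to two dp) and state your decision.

H0: μ_d = 0; H1: μ_d < 0 (paired t-test on the differences, left-tailed).
t = d̄/(s_d/√n) = -3.16/(6.35/√11) = -1.65
df = n − 1 = 10
p-value = P(T ≤ -1.65) ≈ 0.065
Since p ≈ 0.065 > α = 0.02, fail to reject H0; the data do not provide sufficient evidence against H0.

t = -1.65; fail to reject H0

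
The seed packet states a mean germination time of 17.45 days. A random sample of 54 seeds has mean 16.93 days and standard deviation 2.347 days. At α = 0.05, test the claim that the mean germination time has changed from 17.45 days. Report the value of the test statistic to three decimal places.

H0: μ = 17.45; H1: μ ≠ 17.45 (one-sample t-test, two-sided).
t = (x̄ − μ₀)/(s/√n) = (16.93 − 17.45)/(2.347/√54) = -1.628
df = n − 1 = 53
Two-sided p-value ≈ 0.109
Since p ≈ 0.109 > α = 0.05, fail to reject H0; the evidence is not statistically significant.

-1.628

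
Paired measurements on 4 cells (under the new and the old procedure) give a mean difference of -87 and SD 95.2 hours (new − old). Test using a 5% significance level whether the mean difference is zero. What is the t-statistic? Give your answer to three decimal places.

-1.828

H0: μ_d = 0; H1: μ_d ≠ 0 (paired t-test on the differences, two-sided).
t = d̄/(s_d/√n) = -87/(95.2/√4) = -1.828
df = n − 1 = 3
Two-sided p-value ≈ 0.165
Since p ≈ 0.165 > α = 0.05, fail to reject H0; the data do not provide sufficient evidence against H0.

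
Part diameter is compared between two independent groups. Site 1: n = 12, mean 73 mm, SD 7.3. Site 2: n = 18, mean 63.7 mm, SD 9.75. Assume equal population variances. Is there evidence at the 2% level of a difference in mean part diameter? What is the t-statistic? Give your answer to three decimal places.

2.814

Let group 1 = site 1, group 2 = site 2. H0: μ_1 = μ_2; H1: μ_1 ≠ μ_2 (two-sample pooled-variance t-test, two-sided).
s_p² = [(12−1)·7.3² + (18−1)·9.75²]/(12+18−2) = 78.6519
t = (73 − 63.7)/√[78.6519·(1/12 + 1/18)] = 2.814
df = n₁ + n₂ − 2 = 28
Two-sided p-value ≈ 0.009
Since p ≈ 0.009 < α = 0.02, reject H0; the evidence is statistically significant.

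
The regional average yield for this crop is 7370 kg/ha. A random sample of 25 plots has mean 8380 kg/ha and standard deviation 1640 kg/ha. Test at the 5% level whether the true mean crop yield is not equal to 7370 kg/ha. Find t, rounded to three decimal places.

3.079

H0: μ = 7370; H1: μ ≠ 7370 (one-sample t-test, two-sided).
t = (x̄ − μ₀)/(s/√n) = (8380 − 7370)/(1640/√25) = 3.079
df = n − 1 = 24
Two-sided p-value ≈ 0.005
Since p ≈ 0.005 < α = 0.05, reject H0; the evidence is statistically significant.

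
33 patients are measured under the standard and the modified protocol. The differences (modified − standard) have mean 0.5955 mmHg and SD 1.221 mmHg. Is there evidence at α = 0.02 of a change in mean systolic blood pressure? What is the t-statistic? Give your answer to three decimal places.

2.802

H0: μ_d = 0; H1: μ_d ≠ 0 (paired t-test on the differences, two-sided).
t = d̄/(s_d/√n) = 0.5955/(1.221/√33) = 2.802
df = n − 1 = 32
Two-sided p-value ≈ 0.009
Since p ≈ 0.009 < α = 0.02, reject H0; the evidence is statistically significant.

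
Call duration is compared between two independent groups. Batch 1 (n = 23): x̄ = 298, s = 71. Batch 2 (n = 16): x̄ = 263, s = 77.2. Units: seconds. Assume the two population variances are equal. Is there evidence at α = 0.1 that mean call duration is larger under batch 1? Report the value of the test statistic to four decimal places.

1.4612

Let group 1 = batch 1, group 2 = batch 2. H0: μ_1 = μ_2; H1: μ_1 > μ_2 (two-sample pooled-variance t-test, right-tailed).
s_p² = [(23−1)·71² + (16−1)·77.2²]/(23+16−2) = 5413.5
t = (298 − 263)/√[5413.5·(1/23 + 1/16)] = 1.4612
df = n₁ + n₂ − 2 = 37
p-value = P(T ≥ 1.4612) ≈ 0.0762
Since p ≈ 0.0762 < α = 0.1, reject H0; the evidence is statistically significant.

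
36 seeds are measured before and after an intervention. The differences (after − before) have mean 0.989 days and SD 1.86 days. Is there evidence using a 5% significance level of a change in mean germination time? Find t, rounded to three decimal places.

H0: μ_d = 0; H1: μ_d ≠ 0 (paired t-test on the differences, two-sided).
t = d̄/(s_d/√n) = 0.989/(1.86/√36) = 3.190
df = n − 1 = 35
Two-sided p-value ≈ 0.0030
Since p ≈ 0.0030 < α = 0.05, reject H0; the data support H1.

3.190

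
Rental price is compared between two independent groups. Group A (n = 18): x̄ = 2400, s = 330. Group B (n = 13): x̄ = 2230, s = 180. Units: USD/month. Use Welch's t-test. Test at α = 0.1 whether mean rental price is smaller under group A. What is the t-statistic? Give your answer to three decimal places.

1.839

Let group 1 = group A, group 2 = group B. H0: μ_1 = μ_2; H1: μ_1 < μ_2 (Welch's two-sample t-test, left-tailed).
t = (x̄_1 − x̄_2)/√(s_1²/n_1 + s_2²/n_2) = (2400 − 2230)/√(330²/18 + 180²/13) = 1.839
Welch–Satterthwaite df ≈ 27.32
p-value = P(T ≤ 1.839) ≈ 0.962
Since p ≈ 0.962 > α = 0.1, fail to reject H0; the evidence is not statistically significant.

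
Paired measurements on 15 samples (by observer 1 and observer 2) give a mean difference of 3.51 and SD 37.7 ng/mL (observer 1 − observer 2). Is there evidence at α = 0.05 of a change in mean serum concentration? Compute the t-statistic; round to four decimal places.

H0: μ_d = 0; H1: μ_d ≠ 0 (paired t-test on the differences, two-sided).
t = d̄/(s_d/√n) = 3.51/(37.7/√15) = 0.3606
df = n − 1 = 14
Two-sided p-value ≈ 0.7238
Since p ≈ 0.7238 > α = 0.05, fail to reject H0; the evidence is not statistically significant.

0.3606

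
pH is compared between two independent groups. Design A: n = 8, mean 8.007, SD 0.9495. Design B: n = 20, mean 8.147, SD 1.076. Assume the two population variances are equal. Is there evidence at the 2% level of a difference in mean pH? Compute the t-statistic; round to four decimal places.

Let group 1 = design A, group 2 = design B. H0: μ_1 = μ_2; H1: μ_1 ≠ μ_2 (two-sample pooled-variance t-test, two-sided).
s_p² = [(8−1)·0.9495² + (20−1)·1.076²]/(8+20−2) = 1.08879
t = (8.007 − 8.147)/√[1.08879·(1/8 + 1/20)] = -0.3207
df = n₁ + n₂ − 2 = 26
Two-sided p-value ≈ 0.751
Since p ≈ 0.751 > α = 0.02, fail to reject H0; the evidence is not statistically significant.

-0.3207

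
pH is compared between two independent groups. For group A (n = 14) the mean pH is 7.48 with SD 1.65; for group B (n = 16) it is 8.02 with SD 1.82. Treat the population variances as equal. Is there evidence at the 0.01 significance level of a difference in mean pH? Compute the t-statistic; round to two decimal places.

Let group 1 = group A, group 2 = group B. H0: μ_1 = μ_2; H1: μ_1 ≠ μ_2 (two-sample pooled-variance t-test, two-sided).
s_p² = [(14−1)·1.65² + (16−1)·1.82²]/(14+16−2) = 3.03852
t = (7.48 − 8.02)/√[3.03852·(1/14 + 1/16)] = -0.85
df = n₁ + n₂ − 2 = 28
Two-sided p-value ≈ 0.404
Since p ≈ 0.404 > α = 0.01, fail to reject H0; the data do not provide sufficient evidence against H0.

-0.85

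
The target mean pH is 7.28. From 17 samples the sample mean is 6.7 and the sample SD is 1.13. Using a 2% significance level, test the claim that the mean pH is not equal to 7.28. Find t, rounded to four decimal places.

H0: μ = 7.28; H1: μ ≠ 7.28 (one-sample t-test, two-sided).
t = (x̄ − μ₀)/(s/√n) = (6.7 − 7.28)/(1.13/√17) = -2.1163
df = n − 1 = 16
Two-sided p-value ≈ 0.050
Since p ≈ 0.050 > α = 0.02, fail to reject H0; the evidence is not statistically significant.

-2.1163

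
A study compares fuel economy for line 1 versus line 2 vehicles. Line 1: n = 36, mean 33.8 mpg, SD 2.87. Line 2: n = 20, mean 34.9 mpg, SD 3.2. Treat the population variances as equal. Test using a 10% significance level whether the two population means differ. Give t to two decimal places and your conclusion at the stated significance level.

t = -1.32; fail to reject H0

Let group 1 = line 1, group 2 = line 2. H0: μ_1 = μ_2; H1: μ_1 ≠ μ_2 (two-sample pooled-variance t-test, two-sided).
s_p² = [(36−1)·2.87² + (20−1)·3.2²]/(36+20−2) = 8.94169
t = (33.8 − 34.9)/√[8.94169·(1/36 + 1/20)] = -1.32
df = n₁ + n₂ − 2 = 54
Two-sided p-value ≈ 0.193
Since p ≈ 0.193 > α = 0.1, fail to reject H0; the evidence is not statistically significant.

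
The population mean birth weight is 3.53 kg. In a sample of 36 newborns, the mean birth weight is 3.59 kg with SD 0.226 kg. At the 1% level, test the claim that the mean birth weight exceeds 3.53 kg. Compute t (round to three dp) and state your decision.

H0: μ = 3.53; H1: μ > 3.53 (one-sample t-test, right-tailed).
t = (x̄ − μ₀)/(s/√n) = (3.59 − 3.53)/(0.226/√36) = 1.593
df = n − 1 = 35
p-value = P(T ≥ 1.593) ≈ 0.060
Since p ≈ 0.060 > α = 0.01, fail to reject H0; the data do not provide sufficient evidence against H0.

t = 1.593; fail to reject H0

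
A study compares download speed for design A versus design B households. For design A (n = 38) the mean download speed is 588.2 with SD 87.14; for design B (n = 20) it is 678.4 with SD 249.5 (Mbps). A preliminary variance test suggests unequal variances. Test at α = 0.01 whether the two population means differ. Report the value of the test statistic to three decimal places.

Let group 1 = design A, group 2 = design B. H0: μ_1 = μ_2; H1: μ_1 ≠ μ_2 (Welch's two-sample t-test, two-sided).
t = (x̄_1 − x̄_2)/√(s_1²/n_1 + s_2²/n_2) = (588.2 − 678.4)/√(87.14²/38 + 249.5²/20) = -1.567
Welch–Satterthwaite df ≈ 21.47
Two-sided p-value ≈ 0.1317
Since p ≈ 0.1317 > α = 0.01, fail to reject H0; the data do not provide sufficient evidence against H0.

-1.567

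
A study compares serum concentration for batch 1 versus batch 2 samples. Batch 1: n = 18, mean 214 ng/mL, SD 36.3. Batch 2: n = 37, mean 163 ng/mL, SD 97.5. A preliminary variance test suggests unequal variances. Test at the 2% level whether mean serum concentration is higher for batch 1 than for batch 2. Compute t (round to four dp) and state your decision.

t = 2.8069; reject H0

Let group 1 = batch 1, group 2 = batch 2. H0: μ_1 = μ_2; H1: μ_1 > μ_2 (Welch's two-sample t-test, right-tailed).
t = (x̄_1 − x̄_2)/√(s_1²/n_1 + s_2²/n_2) = (214 − 163)/√(36.3²/18 + 97.5²/37) = 2.8069
Welch–Satterthwaite df ≈ 50.72
p-value = P(T ≥ 2.8069) ≈ 0.004
Since p ≈ 0.004 < α = 0.02, reject H0; the data support H1.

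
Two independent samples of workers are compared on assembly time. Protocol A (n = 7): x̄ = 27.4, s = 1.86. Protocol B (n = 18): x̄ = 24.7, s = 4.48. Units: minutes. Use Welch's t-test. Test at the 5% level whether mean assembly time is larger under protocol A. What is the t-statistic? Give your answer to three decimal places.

2.128

Let group 1 = protocol A, group 2 = protocol B. H0: μ_1 = μ_2; H1: μ_1 > μ_2 (Welch's two-sample t-test, right-tailed).
t = (x̄_1 − x̄_2)/√(s_1²/n_1 + s_2²/n_2) = (27.4 − 24.7)/√(1.86²/7 + 4.48²/18) = 2.128
Welch–Satterthwaite df ≈ 22.75
p-value = P(T ≥ 2.128) ≈ 0.0222
Since p ≈ 0.0222 < α = 0.05, reject H0; the evidence is statistically significant.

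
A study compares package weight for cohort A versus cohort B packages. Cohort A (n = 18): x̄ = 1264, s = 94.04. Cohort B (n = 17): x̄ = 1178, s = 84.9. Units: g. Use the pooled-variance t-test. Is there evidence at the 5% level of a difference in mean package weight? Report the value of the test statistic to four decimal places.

2.8341

Let group 1 = cohort A, group 2 = cohort B. H0: μ_1 = μ_2; H1: μ_1 ≠ μ_2 (two-sample pooled-variance t-test, two-sided).
s_p² = [(18−1)·94.04² + (17−1)·84.9²]/(18+17−2) = 8050.55
t = (1264 − 1178)/√[8050.55·(1/18 + 1/17)] = 2.8341
df = n₁ + n₂ − 2 = 33
Two-sided p-value ≈ 0.0078
Since p ≈ 0.0078 < α = 0.05, reject H0; the evidence is statistically significant.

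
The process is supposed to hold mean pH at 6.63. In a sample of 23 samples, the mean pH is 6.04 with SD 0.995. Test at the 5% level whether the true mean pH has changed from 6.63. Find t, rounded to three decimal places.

H0: μ = 6.63; H1: μ ≠ 6.63 (one-sample t-test, two-sided).
t = (x̄ − μ₀)/(s/√n) = (6.04 − 6.63)/(0.995/√23) = -2.844
df = n − 1 = 22
Two-sided p-value ≈ 0.009
Since p ≈ 0.009 < α = 0.05, reject H0; the evidence is statistically significant.

-2.844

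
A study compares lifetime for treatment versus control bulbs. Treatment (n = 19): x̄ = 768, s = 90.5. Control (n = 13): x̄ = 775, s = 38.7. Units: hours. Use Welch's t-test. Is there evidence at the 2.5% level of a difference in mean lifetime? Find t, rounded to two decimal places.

Let group 1 = treatment, group 2 = control. H0: μ_1 = μ_2; H1: μ_1 ≠ μ_2 (Welch's two-sample t-test, two-sided).
t = (x̄_1 − x̄_2)/√(s_1²/n_1 + s_2²/n_2) = (768 − 775)/√(90.5²/19 + 38.7²/13) = -0.30
Welch–Satterthwaite df ≈ 26.11
Two-sided p-value ≈ 0.7669
Since p ≈ 0.7669 > α = 0.025, fail to reject H0; the evidence is not statistically significant.

-0.30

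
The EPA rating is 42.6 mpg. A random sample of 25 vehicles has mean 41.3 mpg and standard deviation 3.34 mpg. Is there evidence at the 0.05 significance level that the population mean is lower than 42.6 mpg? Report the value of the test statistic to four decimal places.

H0: μ = 42.6; H1: μ < 42.6 (one-sample t-test, left-tailed).
t = (x̄ − μ₀)/(s/√n) = (41.3 − 42.6)/(3.34/√25) = -1.9461
df = n − 1 = 24
p-value = P(T ≤ -1.9461) ≈ 0.032
Since p ≈ 0.032 < α = 0.05, reject H0; the evidence is statistically significant.

-1.9461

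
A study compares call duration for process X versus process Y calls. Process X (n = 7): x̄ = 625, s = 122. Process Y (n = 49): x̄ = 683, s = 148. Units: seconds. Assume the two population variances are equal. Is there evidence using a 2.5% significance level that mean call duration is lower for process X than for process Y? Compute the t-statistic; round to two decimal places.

Let group 1 = process X, group 2 = process Y. H0: μ_1 = μ_2; H1: μ_1 < μ_2 (two-sample pooled-variance t-test, left-tailed).
s_p² = [(7−1)·122² + (49−1)·148²]/(7+49−2) = 21124
t = (625 − 683)/√[21124·(1/7 + 1/49)] = -0.99
df = n₁ + n₂ − 2 = 54
p-value = P(T ≤ -0.99) ≈ 0.164
Since p ≈ 0.164 > α = 0.025, fail to reject H0; the evidence is not statistically significant.

-0.99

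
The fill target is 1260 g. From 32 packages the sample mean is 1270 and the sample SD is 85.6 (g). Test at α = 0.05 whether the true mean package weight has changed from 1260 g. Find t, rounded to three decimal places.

0.661

H0: μ = 1260; H1: μ ≠ 1260 (one-sample t-test, two-sided).
t = (x̄ − μ₀)/(s/√n) = (1270 − 1260)/(85.6/√32) = 0.661
df = n − 1 = 31
Two-sided p-value ≈ 0.5136
Since p ≈ 0.5136 > α = 0.05, fail to reject H0; the evidence is not statistically significant.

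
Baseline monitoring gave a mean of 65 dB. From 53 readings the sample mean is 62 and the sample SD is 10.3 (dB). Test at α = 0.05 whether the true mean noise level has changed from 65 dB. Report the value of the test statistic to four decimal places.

H0: μ = 65; H1: μ ≠ 65 (one-sample t-test, two-sided).
t = (x̄ − μ₀)/(s/√n) = (62 − 65)/(10.3/√53) = -2.1204
df = n − 1 = 52
Two-sided p-value ≈ 0.0388
Since p ≈ 0.0388 < α = 0.05, reject H0; the evidence is statistically significant.

-2.1204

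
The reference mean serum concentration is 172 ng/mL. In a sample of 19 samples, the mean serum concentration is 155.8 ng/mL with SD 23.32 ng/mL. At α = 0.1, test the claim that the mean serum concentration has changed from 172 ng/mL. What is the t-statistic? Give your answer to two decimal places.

-3.03

H0: μ = 172; H1: μ ≠ 172 (one-sample t-test, two-sided).
t = (x̄ − μ₀)/(s/√n) = (155.8 − 172)/(23.32/√19) = -3.03
df = n − 1 = 18
Two-sided p-value ≈ 0.0072
Since p ≈ 0.0072 < α = 0.1, reject H0; the evidence is statistically significant.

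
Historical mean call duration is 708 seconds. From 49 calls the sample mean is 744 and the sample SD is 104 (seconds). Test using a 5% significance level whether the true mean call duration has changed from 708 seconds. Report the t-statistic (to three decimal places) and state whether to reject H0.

H0: μ = 708; H1: μ ≠ 708 (one-sample t-test, two-sided).
t = (x̄ − μ₀)/(s/√n) = (744 − 708)/(104/√49) = 2.423
df = n − 1 = 48
Two-sided p-value ≈ 0.019
Since p ≈ 0.019 < α = 0.05, reject H0; the data support H1.

t = 2.423; reject H0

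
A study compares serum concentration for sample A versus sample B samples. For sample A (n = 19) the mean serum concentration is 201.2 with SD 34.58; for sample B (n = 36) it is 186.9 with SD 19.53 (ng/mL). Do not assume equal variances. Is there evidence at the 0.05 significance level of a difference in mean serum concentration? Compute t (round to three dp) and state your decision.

Let group 1 = sample A, group 2 = sample B. H0: μ_1 = μ_2; H1: μ_1 ≠ μ_2 (Welch's two-sample t-test, two-sided).
t = (x̄_1 − x̄_2)/√(s_1²/n_1 + s_2²/n_2) = (201.2 − 186.9)/√(34.58²/19 + 19.53²/36) = 1.668
Welch–Satterthwaite df ≈ 24.22
Two-sided p-value ≈ 0.1083
Since p ≈ 0.1083 > α = 0.05, fail to reject H0; the evidence is not statistically significant.

t = 1.668; fail to reject H0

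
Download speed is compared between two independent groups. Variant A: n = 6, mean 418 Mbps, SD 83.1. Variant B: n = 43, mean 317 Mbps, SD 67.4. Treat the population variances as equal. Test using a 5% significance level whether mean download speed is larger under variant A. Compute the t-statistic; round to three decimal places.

3.347

Let group 1 = variant A, group 2 = variant B. H0: μ_1 = μ_2; H1: μ_1 > μ_2 (two-sample pooled-variance t-test, right-tailed).
s_p² = [(6−1)·83.1² + (43−1)·67.4²]/(6+43−2) = 4794.13
t = (418 − 317)/√[4794.13·(1/6 + 1/43)] = 3.347
df = n₁ + n₂ − 2 = 47
p-value = P(T ≥ 3.347) ≈ 0.001
Since p ≈ 0.001 < α = 0.05, reject H0; the data support H1.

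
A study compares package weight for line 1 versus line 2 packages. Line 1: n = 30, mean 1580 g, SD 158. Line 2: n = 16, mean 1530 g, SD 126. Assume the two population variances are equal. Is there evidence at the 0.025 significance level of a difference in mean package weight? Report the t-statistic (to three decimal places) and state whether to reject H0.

t = 1.092; fail to reject H0

Let group 1 = line 1, group 2 = line 2. H0: μ_1 = μ_2; H1: μ_1 ≠ μ_2 (two-sample pooled-variance t-test, two-sided).
s_p² = [(30−1)·158² + (16−1)·126²]/(30+16−2) = 21865.8
t = (1580 − 1530)/√[21865.8·(1/30 + 1/16)] = 1.092
df = n₁ + n₂ − 2 = 44
Two-sided p-value ≈ 0.2807
Since p ≈ 0.2807 > α = 0.025, fail to reject H0; the data do not provide sufficient evidence against H0.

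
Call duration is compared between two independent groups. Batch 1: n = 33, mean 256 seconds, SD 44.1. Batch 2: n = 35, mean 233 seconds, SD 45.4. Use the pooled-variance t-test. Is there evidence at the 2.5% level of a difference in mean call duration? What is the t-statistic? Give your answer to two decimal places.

2.12

Let group 1 = batch 1, group 2 = batch 2. H0: μ_1 = μ_2; H1: μ_1 ≠ μ_2 (two-sample pooled-variance t-test, two-sided).
s_p² = [(33−1)·44.1² + (35−1)·45.4²]/(33+35−2) = 2004.75
t = (256 − 233)/√[2004.75·(1/33 + 1/35)] = 2.12
df = n₁ + n₂ − 2 = 66
Two-sided p-value ≈ 0.038
Since p ≈ 0.038 > α = 0.025, fail to reject H0; the evidence is not statistically significant.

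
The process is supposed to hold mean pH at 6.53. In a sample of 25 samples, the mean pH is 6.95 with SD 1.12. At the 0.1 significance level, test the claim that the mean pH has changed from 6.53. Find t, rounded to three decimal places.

1.875

H0: μ = 6.53; H1: μ ≠ 6.53 (one-sample t-test, two-sided).
t = (x̄ − μ₀)/(s/√n) = (6.95 − 6.53)/(1.12/√25) = 1.875
df = n − 1 = 24
Two-sided p-value ≈ 0.073
Since p ≈ 0.073 < α = 0.1, reject H0; the data support H1.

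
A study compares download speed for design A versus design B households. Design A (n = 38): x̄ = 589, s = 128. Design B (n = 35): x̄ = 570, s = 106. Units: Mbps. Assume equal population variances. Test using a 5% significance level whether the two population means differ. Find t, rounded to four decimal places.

0.6874

Let group 1 = design A, group 2 = design B. H0: μ_1 = μ_2; H1: μ_1 ≠ μ_2 (two-sample pooled-variance t-test, two-sided).
s_p² = [(38−1)·128² + (35−1)·106²]/(38+35−2) = 13918.8
t = (589 − 570)/√[13918.8·(1/38 + 1/35)] = 0.6874
df = n₁ + n₂ − 2 = 71
Two-sided p-value ≈ 0.494
Since p ≈ 0.494 > α = 0.05, fail to reject H0; the data do not provide sufficient evidence against H0.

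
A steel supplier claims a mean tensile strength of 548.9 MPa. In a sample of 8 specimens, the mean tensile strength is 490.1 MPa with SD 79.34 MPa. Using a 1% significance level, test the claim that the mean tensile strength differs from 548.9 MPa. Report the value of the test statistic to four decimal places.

-2.0962

H0: μ = 548.9; H1: μ ≠ 548.9 (one-sample t-test, two-sided).
t = (x̄ − μ₀)/(s/√n) = (490.1 − 548.9)/(79.34/√8) = -2.0962
df = n − 1 = 7
Two-sided p-value ≈ 0.074
Since p ≈ 0.074 > α = 0.01, fail to reject H0; the evidence is not statistically significant.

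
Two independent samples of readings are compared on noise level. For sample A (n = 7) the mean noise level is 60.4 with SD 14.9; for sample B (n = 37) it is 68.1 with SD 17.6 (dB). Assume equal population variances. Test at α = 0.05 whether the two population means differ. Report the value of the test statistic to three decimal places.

Let group 1 = sample A, group 2 = sample B. H0: μ_1 = μ_2; H1: μ_1 ≠ μ_2 (two-sample pooled-variance t-test, two-sided).
s_p² = [(7−1)·14.9² + (37−1)·17.6²]/(7+37−2) = 297.224
t = (60.4 − 68.1)/√[297.224·(1/7 + 1/37)] = -1.084
df = n₁ + n₂ − 2 = 42
Two-sided p-value ≈ 0.285
Since p ≈ 0.285 > α = 0.05, fail to reject H0; the data do not provide sufficient evidence against H0.

-1.084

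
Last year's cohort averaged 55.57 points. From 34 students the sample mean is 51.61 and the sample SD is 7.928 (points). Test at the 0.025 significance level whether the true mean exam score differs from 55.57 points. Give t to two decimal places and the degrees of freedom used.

H0: μ = 55.57; H1: μ ≠ 55.57 (one-sample t-test, two-sided).
t = (x̄ − μ₀)/(s/√n) = (51.61 − 55.57)/(7.928/√34) = -2.91
df = n − 1 = 33
Two-sided p-value ≈ 0.006
Since p ≈ 0.006 < α = 0.025, reject H0; the evidence is statistically significant.

t = -2.91, df = 33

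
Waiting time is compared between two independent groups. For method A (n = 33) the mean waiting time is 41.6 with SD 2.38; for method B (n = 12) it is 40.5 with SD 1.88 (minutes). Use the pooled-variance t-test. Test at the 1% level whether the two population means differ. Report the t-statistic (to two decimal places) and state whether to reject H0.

Let group 1 = method A, group 2 = method B. H0: μ_1 = μ_2; H1: μ_1 ≠ μ_2 (two-sample pooled-variance t-test, two-sided).
s_p² = [(33−1)·2.38² + (12−1)·1.88²]/(33+12−2) = 5.11952
t = (41.6 − 40.5)/√[5.11952·(1/33 + 1/12)] = 1.44
df = n₁ + n₂ − 2 = 43
Two-sided p-value ≈ 0.1565
Since p ≈ 0.1565 > α = 0.01, fail to reject H0; the evidence is not statistically significant.

t = 1.44; fail to reject H0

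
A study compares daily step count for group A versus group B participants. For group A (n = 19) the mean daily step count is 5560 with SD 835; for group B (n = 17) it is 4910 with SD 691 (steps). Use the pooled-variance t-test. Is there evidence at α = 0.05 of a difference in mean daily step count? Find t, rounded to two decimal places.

2.53

Let group 1 = group A, group 2 = group B. H0: μ_1 = μ_2; H1: μ_1 ≠ μ_2 (two-sample pooled-variance t-test, two-sided).
s_p² = [(19−1)·835² + (17−1)·691²]/(19+17−2) = 593816
t = (5560 − 4910)/√[593816·(1/19 + 1/17)] = 2.53
df = n₁ + n₂ − 2 = 34
Two-sided p-value ≈ 0.0163
Since p ≈ 0.0163 < α = 0.05, reject H0; the evidence is statistically significant.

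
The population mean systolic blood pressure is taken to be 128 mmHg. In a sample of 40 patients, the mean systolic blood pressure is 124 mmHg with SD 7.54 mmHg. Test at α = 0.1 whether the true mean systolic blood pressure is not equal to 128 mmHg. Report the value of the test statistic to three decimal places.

H0: μ = 128; H1: μ ≠ 128 (one-sample t-test, two-sided).
t = (x̄ − μ₀)/(s/√n) = (124 − 128)/(7.54/√40) = -3.355
df = n − 1 = 39
Two-sided p-value ≈ 0.002
Since p ≈ 0.002 < α = 0.1, reject H0; the evidence is statistically significant.

-3.355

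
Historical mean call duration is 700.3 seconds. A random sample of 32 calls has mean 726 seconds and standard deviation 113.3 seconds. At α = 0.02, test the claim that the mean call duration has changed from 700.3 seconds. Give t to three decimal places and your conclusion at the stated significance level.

H0: μ = 700.3; H1: μ ≠ 700.3 (one-sample t-test, two-sided).
t = (x̄ − μ₀)/(s/√n) = (726 − 700.3)/(113.3/√32) = 1.283
df = n − 1 = 31
Two-sided p-value ≈ 0.209
Since p ≈ 0.209 > α = 0.02, fail to reject H0; the evidence is not statistically significant.

t = 1.283; fail to reject H0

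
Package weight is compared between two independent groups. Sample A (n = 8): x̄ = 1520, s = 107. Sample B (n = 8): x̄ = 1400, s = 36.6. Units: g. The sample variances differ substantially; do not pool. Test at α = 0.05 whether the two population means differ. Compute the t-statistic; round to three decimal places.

3.001

Let group 1 = sample A, group 2 = sample B. H0: μ_1 = μ_2; H1: μ_1 ≠ μ_2 (Welch's two-sample t-test, two-sided).
t = (x̄_1 − x̄_2)/√(s_1²/n_1 + s_2²/n_2) = (1520 − 1400)/√(107²/8 + 36.6²/8) = 3.001
Welch–Satterthwaite df ≈ 8.62
Two-sided p-value ≈ 0.0157
Since p ≈ 0.0157 < α = 0.05, reject H0; the data support H1.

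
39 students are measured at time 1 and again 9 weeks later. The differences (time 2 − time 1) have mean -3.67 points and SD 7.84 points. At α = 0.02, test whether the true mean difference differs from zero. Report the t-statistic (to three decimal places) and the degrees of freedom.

H0: μ_d = 0; H1: μ_d ≠ 0 (paired t-test on the differences, two-sided).
t = d̄/(s_d/√n) = -3.67/(7.84/√39) = -2.923
df = n − 1 = 38
Two-sided p-value ≈ 0.0058
Since p ≈ 0.0058 < α = 0.02, reject H0; the evidence is statistically significant.

t = -2.923, df = 38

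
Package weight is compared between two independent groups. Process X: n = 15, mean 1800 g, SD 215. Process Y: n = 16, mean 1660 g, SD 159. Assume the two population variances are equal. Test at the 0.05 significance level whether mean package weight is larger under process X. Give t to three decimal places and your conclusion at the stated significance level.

Let group 1 = process X, group 2 = process Y. H0: μ_1 = μ_2; H1: μ_1 > μ_2 (two-sample pooled-variance t-test, right-tailed).
s_p² = [(15−1)·215² + (16−1)·159²]/(15+16−2) = 35391.9
t = (1800 − 1660)/√[35391.9·(1/15 + 1/16)] = 2.071
df = n₁ + n₂ − 2 = 29
p-value = P(T ≥ 2.071) ≈ 0.0237
Since p ≈ 0.0237 < α = 0.05, reject H0; the data support H1.

t = 2.071; reject H0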